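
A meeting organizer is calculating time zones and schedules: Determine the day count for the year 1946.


Year: 1946
Check leap year rules:
Divisible by 4? No
1946 is not a leap year
Days: 365

365


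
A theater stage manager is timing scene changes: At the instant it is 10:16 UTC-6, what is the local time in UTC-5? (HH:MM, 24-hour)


Local time: 10:16 at UTC-6 (offset -6h)
Target zone: UTC-5 (offset -5h)
Difference: -5 - (-6) = 1 hours
Calculation: 10 + (1) = 11
Result: 11:16

11:16


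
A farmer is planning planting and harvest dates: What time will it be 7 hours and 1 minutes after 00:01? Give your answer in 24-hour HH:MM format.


Start time: 00:01
Adding: 7 hours 1 minutes
Minutes: 1 + 1 = 2
Hours: 0 + 7 + 0 = 7
Result: 07:02

07:02


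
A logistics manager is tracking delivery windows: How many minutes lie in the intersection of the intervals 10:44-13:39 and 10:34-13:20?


Interval A: [644, 819] minutes from midnight
Interval B: [634, 800] minutes from midnight
Overlap start = max(644, 634) = 644
Overlap end = min(819, 800) = 800
Overlap = 800 - 644 = 156 minutes

156


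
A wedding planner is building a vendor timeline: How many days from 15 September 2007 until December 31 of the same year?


Start: September 15, 2007
End: December 31, 2007
Days left in September: 15
October: 31
November: 30
December: 31
Sum of remaining months: 92
Total: 15 + 92 = 107

107


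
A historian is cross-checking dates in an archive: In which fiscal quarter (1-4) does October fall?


Month: October (month 10)
Q1: January-March (months 1-3)
Q2: April-June (months 4-6)
Q3: July-September (months 7-9)
Q4: October-December (months 10-12)
Month 10 falls in Q4

4


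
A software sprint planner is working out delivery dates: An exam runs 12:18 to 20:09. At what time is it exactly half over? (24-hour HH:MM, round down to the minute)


Start time: 12:18 = 738 minutes from midnight
End time: 20:09 = 1209 minutes from midnight
Sum: 738 + 1209 = 1947
Midpoint: 1947 / 2 = 973 minutes
Convert: 973 / 60 = 16 hours, 13 minutes
Result: 16:13

16:13


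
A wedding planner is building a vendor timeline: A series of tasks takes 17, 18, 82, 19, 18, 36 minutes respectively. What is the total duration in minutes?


Durations: 17, 18, 82, 19, 18, 36
Running sum: 17
+ 18 = 35
+ 82 = 117
+ 19 = 136
+ 18 = 154
+ 36 = 190
Total duration: 190 minutes
That is 3 hours and 10 minutes

190


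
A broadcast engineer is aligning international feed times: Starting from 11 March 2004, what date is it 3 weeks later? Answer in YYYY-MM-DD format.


Start: 2004-03-11
Weeks to add: 3
Convert to days: 3 x 7 = 21 days
Add 21 days to 2004-03-11
Result: 2004-04-01

2004-04-01


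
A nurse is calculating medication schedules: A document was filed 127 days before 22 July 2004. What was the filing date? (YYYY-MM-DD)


Start: 2004-07-22
Subtracting 127 days
Days already passed in July: 22
After going back through July: 105 more days to subtract
June 2004: 30 days, 75 remaining
May 2004: 31 days, 44 remaining
April 2004: 30 days, 14 remaining
March 2004 has 31 days, need 14
Result: 2004-03-17

2004-03-17


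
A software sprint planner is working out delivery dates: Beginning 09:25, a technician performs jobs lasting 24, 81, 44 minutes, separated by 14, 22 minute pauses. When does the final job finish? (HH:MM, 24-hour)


Start: 09:25 = 565 min from midnight
  after task 1 (24 min): 09:49
  after break (14 min): 10:03
  after task 2 (81 min): 11:24
  after break (22 min): 11:46
  after task 3 (44 min): 12:30
Total elapsed: 185 minutes
End time: 12:30

12:30


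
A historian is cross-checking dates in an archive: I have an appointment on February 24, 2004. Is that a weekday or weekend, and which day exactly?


Date: 2004-02-24
January 1, 2004 is a Thursday
Day of year: 55
Offset from Jan 1: 54 days
54 mod 7 = 5
Result: Tuesday

Tuesday


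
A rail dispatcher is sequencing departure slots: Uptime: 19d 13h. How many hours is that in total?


Days: 19
Extra hours: 13
Hours per day: 24
Days to hours: 19 x 24 = 456
Total: 456 + 13 = 469

469


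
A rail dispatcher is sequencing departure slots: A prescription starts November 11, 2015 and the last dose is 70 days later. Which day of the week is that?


Start: 2015-11-11 (Wednesday)
Step 1 - find target date: add 70 days
  2015-11-11 + 70 days = 2016-01-20
Step 2 - day of week:
  70 mod 7 = 0
  Wednesday + 0 days -> Wednesday
Result: Wednesday (2016-01-20)

Wednesday


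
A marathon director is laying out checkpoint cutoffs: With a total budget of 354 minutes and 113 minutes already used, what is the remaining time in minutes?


Total budget: 354 minutes
Time used: 113 minutes
Remaining: 354 - 113 = 241 minutes
Percent used: 31.9%
Percent remaining: 68.1%

241


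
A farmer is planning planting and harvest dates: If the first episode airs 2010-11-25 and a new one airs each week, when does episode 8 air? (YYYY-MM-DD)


First occurrence: 2010-11-25 (occurrence 1)
Each occurrence is 7 days after the previous.
Occurrence 8 is 7 weeks after the first.
7 weeks = 49 days
2010-11-25 + 49 days = 2011-01-13

2011-01-13


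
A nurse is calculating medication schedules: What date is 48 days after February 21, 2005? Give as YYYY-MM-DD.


Start: 2005-02-21
Adding 48 days
Days remaining in February: 7
After February: 41 days still to add
March 2005: 31 days, 10 remaining
April 2005 has 30 days, need 10
Result: 2005-04-10

2005-04-10


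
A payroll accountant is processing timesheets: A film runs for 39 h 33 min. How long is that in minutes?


Hours: 39
Minutes: 33
Convert hours to minutes: 39 x 60 = 2340
Add remaining minutes: 2340 + 33 = 2373

2373


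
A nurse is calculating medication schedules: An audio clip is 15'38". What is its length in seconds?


Minutes: 15
Seconds: 38
Convert minutes to seconds: 15 x 60 = 900
Add remaining seconds: 900 + 38 = 938

938


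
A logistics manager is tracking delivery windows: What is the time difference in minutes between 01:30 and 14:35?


Start time: 01:30 = 90 minutes from midnight
End time: 14:35 = 875 minutes from midnight
Difference: 875 - 90 = 785 minutes
That is 13 hours and 5 minutes

785


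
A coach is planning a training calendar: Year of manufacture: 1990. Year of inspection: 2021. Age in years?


Birth year: 1990
Current year: 2021
Age = current year - birth year
Age = 2021 - 1990 = 31

31


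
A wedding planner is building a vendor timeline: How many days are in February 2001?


Month: February
Year: 2001
2001 is not a leap year
February has 28 days
Total: 28 days

28


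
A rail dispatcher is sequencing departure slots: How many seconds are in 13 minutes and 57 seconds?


Minutes: 13
Extra seconds: 57
Seconds per minute: 60
Minutes to seconds: 13 x 60 = 780
Total: 780 + 57 = 837

837


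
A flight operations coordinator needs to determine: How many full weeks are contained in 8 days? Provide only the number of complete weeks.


Total days: 8
Days per week: 7
Division: 8 / 7 = 1 remainder 1
Complete weeks: 1
Remaining days: 1

1


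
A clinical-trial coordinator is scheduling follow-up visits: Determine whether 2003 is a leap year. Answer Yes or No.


Year: 2003
Divisible by 4? 2003 / 4 = 500.75 -> No
Not divisible by 4, so NOT a leap year

No


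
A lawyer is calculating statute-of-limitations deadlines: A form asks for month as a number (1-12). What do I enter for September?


Calendar month order:
8. August
9. September <--
10. October
September is month number 9

9


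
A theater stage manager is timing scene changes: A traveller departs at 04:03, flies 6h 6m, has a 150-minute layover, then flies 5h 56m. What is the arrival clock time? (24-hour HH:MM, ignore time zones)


Depart: 04:03
Leg 1: +366 min -> 10:09
Layover: +150 min -> 12:39
Leg 2: +356 min -> 18:35
Total travel: 872 minutes = 14h 32m
Arrival: 18:35

18:35


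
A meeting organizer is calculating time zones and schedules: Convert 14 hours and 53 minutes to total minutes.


Hours: 14
Extra minutes: 53
Minutes per hour: 60
Hours to minutes: 14 x 60 = 840
Total: 840 + 53 = 893

893


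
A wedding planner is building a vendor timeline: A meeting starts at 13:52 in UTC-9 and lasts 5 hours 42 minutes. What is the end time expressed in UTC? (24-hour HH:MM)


Start: 13:52 in UTC-9
Step 1 - add duration:
  minutes: 52 + 42 = 94 (carry 1h)
  hours: 13 + 5 + 1 = 19
  end in UTC-9: 19:34
Step 2 - convert UTC-9 -> UTC:
  offset difference: 0 - (-9) = 9 hours
  19 + (9) = 28 -> mod 24 = 4
Result: 04:34 in UTC

04:34


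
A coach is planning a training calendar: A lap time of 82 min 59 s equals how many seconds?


Minutes: 82
Seconds: 59
Convert minutes to seconds: 82 x 60 = 4920
Add remaining seconds: 4920 + 59 = 4979

4979


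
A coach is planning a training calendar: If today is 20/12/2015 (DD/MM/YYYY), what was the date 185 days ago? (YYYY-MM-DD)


Start: 2015-12-20
Subtracting 185 days
Days already passed in December: 20
After going back through December: 165 more days to subtract
November 2015: 30 days, 135 remaining
October 2015: 31 days, 104 remaining
September 2015: 30 days, 74 remaining
August 2015: 31 days, 43 remaining
Result: 2015-06-18

2015-06-18


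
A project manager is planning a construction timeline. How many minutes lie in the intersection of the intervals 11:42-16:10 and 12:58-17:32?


Interval A: [702, 970] minutes from midnight
Interval B: [778, 1052] minutes from midnight
Overlap start = max(702, 778) = 778
Overlap end = min(970, 1052) = 970
Overlap = 970 - 778 = 192 minutes

192


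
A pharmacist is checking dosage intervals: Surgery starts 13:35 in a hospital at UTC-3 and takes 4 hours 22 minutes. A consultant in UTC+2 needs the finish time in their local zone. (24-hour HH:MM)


Start: 13:35 in UTC-3
Step 1 - add duration:
  minutes: 35 + 22 = 57
  hours: 13 + 4 + 0 = 17
  end in UTC-3: 17:57
Step 2 - convert UTC-3 -> UTC+2:
  offset difference: 2 - (-3) = 5 hours
  17 + (5) = 22 -> mod 24 = 22
Result: 22:57 in UTC+2

22:57


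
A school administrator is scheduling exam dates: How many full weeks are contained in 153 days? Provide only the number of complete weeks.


Total days: 153
Days per week: 7
Division: 153 / 7 = 21 remainder 6
Complete weeks: 21
Remaining days: 6

21


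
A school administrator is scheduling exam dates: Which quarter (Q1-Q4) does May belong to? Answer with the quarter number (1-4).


Month: May (month 5)
Q1: January-March (months 1-3)
Q2: April-June (months 4-6)
Q3: July-September (months 7-9)
Q4: October-December (months 10-12)
Month 5 falls in Q2

2


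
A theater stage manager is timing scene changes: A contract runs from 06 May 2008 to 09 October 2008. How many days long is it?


Start date: 2008-05-06
End date: 2008-10-09
May 2008: +26 days
Jun 2008: +30 days
Jul 2008: +31 days
... (3 more months)
Total: 156 days

156


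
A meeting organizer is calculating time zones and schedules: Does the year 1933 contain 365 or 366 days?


Year: 1933
Check leap year rules:
Divisible by 4? No
1933 is not a leap year
Days: 365

365


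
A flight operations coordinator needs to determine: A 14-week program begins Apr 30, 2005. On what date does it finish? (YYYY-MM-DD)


Start: 2005-04-30
Weeks to add: 14
Convert to days: 14 x 7 = 98 days
Add 98 days to 2005-04-30
Result: 2005-08-06

2005-08-06


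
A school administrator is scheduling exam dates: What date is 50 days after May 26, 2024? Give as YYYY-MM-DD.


Start: 2024-05-26
Adding 50 days
Days remaining in May: 5
After May: 45 days still to add
June 2024: 30 days, 15 remaining
July 2024 has 31 days, need 15
Result: 2024-07-15

2024-07-15


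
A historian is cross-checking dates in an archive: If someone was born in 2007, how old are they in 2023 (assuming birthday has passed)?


Birth year: 2007
Current year: 2023
Age = current year - birth year
Age = 2023 - 2007 = 16

16


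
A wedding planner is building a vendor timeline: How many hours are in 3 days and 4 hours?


Days: 3
Extra hours: 4
Hours per day: 24
Days to hours: 3 x 24 = 72
Total: 72 + 4 = 76

76


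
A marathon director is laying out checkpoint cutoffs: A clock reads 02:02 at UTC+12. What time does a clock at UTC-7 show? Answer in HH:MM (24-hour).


Local time: 02:02 at UTC+12 (offset 12h)
Target zone: UTC-7 (offset -7h)
Difference: -7 - (12) = -19 hours
Calculation: 2 + (-19) = -17
Wraparound: (-17) mod 24 = 7
Result: 07:02

07:02


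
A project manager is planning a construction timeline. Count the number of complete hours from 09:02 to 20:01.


Start: 09:02
End: 20:01
Hour difference: 20 - 9 = 11 hours
Minute difference: 1 - 2 = -1 minutes
Total minutes: 659
Complete hours: 659 / 60 = 10 (remainder 59)

10


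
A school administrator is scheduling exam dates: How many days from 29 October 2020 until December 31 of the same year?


Start: October 29, 2020
End: December 31, 2020
Days left in October: 2
November: 30
December: 31
Sum of remaining months: 61
Total: 2 + 61 = 63

63


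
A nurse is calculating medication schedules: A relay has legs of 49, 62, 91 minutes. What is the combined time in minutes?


Durations: 49, 62, 91
Running sum: 49
+ 62 = 111
+ 91 = 202
Total duration: 202 minutes
That is 3 hours and 22 minutes

202


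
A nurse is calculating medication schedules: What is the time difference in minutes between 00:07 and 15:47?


Start time: 00:07 = 7 minutes from midnight
End time: 15:47 = 947 minutes from midnight
Difference: 947 - 7 = 940 minutes
That is 15 hours and 40 minutes

940


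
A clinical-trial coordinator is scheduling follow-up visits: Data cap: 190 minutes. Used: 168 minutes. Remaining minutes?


Total budget: 190 minutes
Time used: 168 minutes
Remaining: 190 - 168 = 22 minutes
Percent used: 88.4%
Percent remaining: 11.6%

22


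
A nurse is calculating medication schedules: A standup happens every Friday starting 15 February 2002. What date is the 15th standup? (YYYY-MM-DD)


First occurrence: 2002-02-15 (occurrence 1)
Each occurrence is 7 days after the previous.
Occurrence 15 is 14 weeks after the first.
14 weeks = 98 days
2002-02-15 + 98 days = 2002-05-24

2002-05-24


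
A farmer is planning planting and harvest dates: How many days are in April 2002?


Month: April
Year: 2002
April is a 30-day month
Total: 30 days

30


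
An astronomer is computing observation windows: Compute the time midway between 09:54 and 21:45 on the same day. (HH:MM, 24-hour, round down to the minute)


Start time: 09:54 = 594 minutes from midnight
End time: 21:45 = 1305 minutes from midnight
Sum: 594 + 1305 = 1899
Midpoint: 1899 / 2 = 949 minutes
Convert: 949 / 60 = 15 hours, 49 minutes
Result: 15:49

15:49


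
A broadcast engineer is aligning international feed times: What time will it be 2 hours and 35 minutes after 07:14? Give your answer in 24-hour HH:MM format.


Start time: 07:14
Adding: 2 hours 35 minutes
Minutes: 14 + 35 = 49
Hours: 7 + 2 + 0 = 9
Result: 09:49

09:49


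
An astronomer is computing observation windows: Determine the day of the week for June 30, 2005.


Date: 2005-06-30
January 1, 2005 is a Saturday
Day of year: 181
Offset from Jan 1: 180 days
180 mod 7 = 5
Result: Thursday

Thursday


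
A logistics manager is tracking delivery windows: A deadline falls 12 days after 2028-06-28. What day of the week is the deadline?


Start: 2028-06-28 (Wednesday)
Step 1 - find target date: add 12 days
  2028-06-28 + 12 days = 2028-07-10
Step 2 - day of week:
  12 mod 7 = 5
  Wednesday + 5 days -> Monday
Result: Monday (2028-07-10)

Monday


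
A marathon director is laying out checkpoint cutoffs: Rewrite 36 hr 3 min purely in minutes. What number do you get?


Hours: 36
Extra minutes: 3
Minutes per hour: 60
Hours to minutes: 36 x 60 = 2160
Total: 2160 + 3 = 2163

2163


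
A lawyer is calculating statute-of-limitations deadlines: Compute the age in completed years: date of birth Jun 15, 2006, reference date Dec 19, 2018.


Birth: 2006-06-15
Reference: 2018-12-19
Year difference: 2018 - 2006 = 12
Has birthday (06-15) occurred by 12-19? Yes
Age in full years: 12

12


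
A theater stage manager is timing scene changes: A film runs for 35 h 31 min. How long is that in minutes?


Hours: 35
Minutes: 31
Convert hours to minutes: 35 x 60 = 2100
Add remaining minutes: 2100 + 31 = 2131

2131


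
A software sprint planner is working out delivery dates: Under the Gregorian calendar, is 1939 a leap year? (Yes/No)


Year: 1939
Divisible by 4? 1939 / 4 = 484.75 -> No
Not divisible by 4, so NOT a leap year

No


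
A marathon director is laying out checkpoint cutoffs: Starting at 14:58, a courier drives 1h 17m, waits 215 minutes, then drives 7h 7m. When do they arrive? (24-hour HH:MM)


Depart: 14:58
Leg 1: +77 min -> 16:15
Layover: +215 min -> 19:50
Leg 2: +427 min -> 02:57
Total travel: 719 minutes = 11h 59m
Arrival: 02:57

02:57


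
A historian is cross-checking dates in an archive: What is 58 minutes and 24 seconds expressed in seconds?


Minutes: 58
Extra seconds: 24
Seconds per minute: 60
Minutes to seconds: 58 x 60 = 3480
Total: 3480 + 24 = 3504

3504


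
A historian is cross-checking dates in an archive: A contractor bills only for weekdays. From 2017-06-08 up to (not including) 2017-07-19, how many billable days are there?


Start: 2017-06-08 (Thursday)
End (exclusive): 2017-07-19 (Wednesday)
Total calendar days: 41
Full weeks: 41 // 7 = 5 -> 25 weekdays
Remaining 6 days starting on Thursday:
  Thu(w), Fri(w), Sat(-), Sun(-), Mon(w), Tue(w) -> 4 weekdays
Total business days: 25 + 4 = 29

29


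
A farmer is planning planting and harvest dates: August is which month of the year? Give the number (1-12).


Calendar month order:
7. July
8. August <--
9. September
August is month number 8

8


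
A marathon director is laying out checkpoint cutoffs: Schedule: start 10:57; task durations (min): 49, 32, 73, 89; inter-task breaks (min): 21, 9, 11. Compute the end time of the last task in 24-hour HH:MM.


Start: 10:57 = 657 min from midnight
  after task 1 (49 min): 11:46
  after break (21 min): 12:07
  after task 2 (32 min): 12:39
  after break (9 min): 12:48
  after task 3 (73 min): 14:01
  after break (11 min): 14:12
  after task 4 (89 min): 15:41
Total elapsed: 284 minutes
End time: 15:41

15:41


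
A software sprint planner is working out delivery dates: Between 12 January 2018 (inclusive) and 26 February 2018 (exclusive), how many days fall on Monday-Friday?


Start: 2018-01-12 (Friday)
End (exclusive): 2018-02-26 (Monday)
Total calendar days: 45
Full weeks: 45 // 7 = 6 -> 30 weekdays
Remaining 3 days starting on Friday:
  Fri(w), Sat(-), Sun(-) -> 1 weekdays
Total business days: 30 + 1 = 31

31


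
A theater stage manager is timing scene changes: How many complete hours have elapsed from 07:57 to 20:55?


Start: 07:57
End: 20:55
Hour difference: 20 - 7 = 13 hours
Minute difference: 55 - 57 = -2 minutes
Total minutes: 778
Complete hours: 778 / 60 = 12 (remainder 58)

12


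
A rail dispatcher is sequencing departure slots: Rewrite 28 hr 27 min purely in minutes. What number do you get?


Hours: 28
Extra minutes: 27
Minutes per hour: 60
Hours to minutes: 28 x 60 = 1680
Total: 1680 + 27 = 1707

1707


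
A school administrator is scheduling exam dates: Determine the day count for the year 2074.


Year: 2074
Check leap year rules:
Divisible by 4? No
2074 is not a leap year
Days: 365

365


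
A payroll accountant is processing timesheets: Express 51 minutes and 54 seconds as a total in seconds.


Minutes: 51
Seconds: 54
Convert minutes to seconds: 51 x 60 = 3060
Add remaining seconds: 3060 + 54 = 3114

3114


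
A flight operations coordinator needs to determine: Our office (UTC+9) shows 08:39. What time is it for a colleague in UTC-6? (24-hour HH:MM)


Local time: 08:39 at UTC+9 (offset 9h)
Target zone: UTC-6 (offset -6h)
Difference: -6 - (9) = -15 hours
Calculation: 8 + (-15) = -7
Wraparound: (-7) mod 24 = 17
Result: 17:39

17:39


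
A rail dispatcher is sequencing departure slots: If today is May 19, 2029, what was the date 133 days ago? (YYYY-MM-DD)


Start: 2029-05-19
Subtracting 133 days
Days already passed in May: 19
After going back through May: 114 more days to subtract
April 2029: 30 days, 84 remaining
March 2029: 31 days, 53 remaining
February 2029: 28 days, 25 remaining
January 2029 has 31 days, need 25
Result: 2029-01-06

2029-01-06


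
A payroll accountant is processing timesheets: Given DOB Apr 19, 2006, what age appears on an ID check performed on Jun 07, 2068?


Birth: 2006-04-19
Reference: 2068-06-07
Year difference: 2068 - 2006 = 62
Has birthday (04-19) occurred by 06-07? Yes
Age in full years: 62

62


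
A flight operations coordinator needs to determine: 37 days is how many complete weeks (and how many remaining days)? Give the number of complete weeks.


Total days: 37
Days per week: 7
Division: 37 / 7 = 5 remainder 2
Complete weeks: 5
Remaining days: 2

5


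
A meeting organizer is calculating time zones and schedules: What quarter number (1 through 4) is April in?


Month: April (month 4)
Q1: January-March (months 1-3)
Q2: April-June (months 4-6)
Q3: July-September (months 7-9)
Q4: October-December (months 10-12)
Month 4 falls in Q2

2


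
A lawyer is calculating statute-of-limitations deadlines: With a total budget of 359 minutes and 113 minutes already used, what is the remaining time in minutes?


Total budget: 359 minutes
Time used: 113 minutes
Remaining: 359 - 113 = 246 minutes
Percent used: 31.5%
Percent remaining: 68.5%

246


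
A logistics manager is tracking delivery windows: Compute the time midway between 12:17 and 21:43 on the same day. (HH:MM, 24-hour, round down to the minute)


Start time: 12:17 = 737 minutes from midnight
End time: 21:43 = 1303 minutes from midnight
Sum: 737 + 1303 = 2040
Midpoint: 2040 / 2 = 1020 minutes
Convert: 1020 / 60 = 17 hours, 0 minutes
Result: 17:00

17:00


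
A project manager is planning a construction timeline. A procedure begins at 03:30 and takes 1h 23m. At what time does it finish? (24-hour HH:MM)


Start time: 03:30
Adding: 1 hours 23 minutes
Minutes: 30 + 23 = 53
Hours: 3 + 1 + 0 = 4
Result: 04:53

04:53


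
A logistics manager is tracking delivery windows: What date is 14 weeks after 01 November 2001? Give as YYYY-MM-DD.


Start: 2001-11-01
Weeks to add: 14
Convert to days: 14 x 7 = 98 days
Add 98 days to 2001-11-01
Result: 2002-02-07

2002-02-07


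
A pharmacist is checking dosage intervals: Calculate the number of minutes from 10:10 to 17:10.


Start time: 10:10 = 610 minutes from midnight
End time: 17:10 = 1030 minutes from midnight
Difference: 1030 - 610 = 420 minutes
That is 7 hours and 0 minutes

420


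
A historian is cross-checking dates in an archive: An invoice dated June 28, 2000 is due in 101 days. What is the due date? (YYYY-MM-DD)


Start: 2000-06-28
Adding 101 days
Days remaining in June: 2
After June: 99 days still to add
July 2000: 31 days, 68 remaining
August 2000: 31 days, 37 remaining
September 2000: 30 days, 7 remaining
October 2000 has 31 days, need 7
Result: 2000-10-07

2000-10-07


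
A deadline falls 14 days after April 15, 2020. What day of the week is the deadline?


Start: 2020-04-15 (Wednesday)
Step 1 - find target date: add 14 days
  2020-04-15 + 14 days = 2020-04-29
Step 2 - day of week:
  14 mod 7 = 0
  Wednesday + 0 days -> Wednesday
Result: Wednesday (2020-04-29)

Wednesday


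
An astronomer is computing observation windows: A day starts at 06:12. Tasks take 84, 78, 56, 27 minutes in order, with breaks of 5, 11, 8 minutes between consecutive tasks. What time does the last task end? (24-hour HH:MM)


Start: 06:12 = 372 min from midnight
  after task 1 (84 min): 07:36
  after break (5 min): 07:41
  after task 2 (78 min): 08:59
  after break (11 min): 09:10
  after task 3 (56 min): 10:06
  after break (8 min): 10:14
  after task 4 (27 min): 10:41
Total elapsed: 269 minutes
End time: 10:41

10:41


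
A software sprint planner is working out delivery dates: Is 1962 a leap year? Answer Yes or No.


Year: 1962
Divisible by 4? 1962 / 4 = 490.5 -> No
Not divisible by 4, so NOT a leap year

No


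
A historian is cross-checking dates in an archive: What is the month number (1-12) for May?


Calendar month order:
4. April
5. May <--
6. June
May is month number 5

5


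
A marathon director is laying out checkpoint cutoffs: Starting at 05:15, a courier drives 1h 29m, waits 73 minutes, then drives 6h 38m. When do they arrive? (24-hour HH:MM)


Depart: 05:15
Leg 1: +89 min -> 06:44
Layover: +73 min -> 07:57
Leg 2: +398 min -> 14:35
Total travel: 560 minutes = 9h 20m
Arrival: 14:35

14:35


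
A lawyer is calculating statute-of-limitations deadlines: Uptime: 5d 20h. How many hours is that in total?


Days: 5
Extra hours: 20
Hours per day: 24
Days to hours: 5 x 24 = 120
Total: 120 + 20 = 140

140


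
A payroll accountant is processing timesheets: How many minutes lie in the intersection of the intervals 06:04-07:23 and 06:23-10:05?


Interval A: [364, 443] minutes from midnight
Interval B: [383, 605] minutes from midnight
Overlap start = max(364, 383) = 383
Overlap end = min(443, 605) = 443
Overlap = 443 - 383 = 60 minutes

60


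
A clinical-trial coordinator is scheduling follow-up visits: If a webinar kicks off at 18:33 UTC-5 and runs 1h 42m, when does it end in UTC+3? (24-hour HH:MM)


Start: 18:33 in UTC-5
Step 1 - add duration:
  minutes: 33 + 42 = 75 (carry 1h)
  hours: 18 + 1 + 1 = 20
  end in UTC-5: 20:15
Step 2 - convert UTC-5 -> UTC+3:
  offset difference: 3 - (-5) = 8 hours
  20 + (8) = 28 -> mod 24 = 4
Result: 04:15 in UTC+3

04:15


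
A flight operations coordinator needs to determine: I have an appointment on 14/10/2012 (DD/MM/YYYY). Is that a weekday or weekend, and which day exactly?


Date: 2012-10-14
January 1, 2012 is a Sunday
Day of year: 288
Offset from Jan 1: 287 days
287 mod 7 = 0
Result: Sunday

Sunday


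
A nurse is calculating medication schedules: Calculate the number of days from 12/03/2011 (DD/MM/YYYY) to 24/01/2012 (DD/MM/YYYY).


Start date: 2011-03-12
End date: 2012-01-24
Mar 2011: +20 days
Apr 2011: +30 days
May 2011: +31 days
... (8 more months)
Total: 318 days

318


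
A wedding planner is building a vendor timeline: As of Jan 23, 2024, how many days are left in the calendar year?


Start: January 23, 2024
End: December 31, 2024
Days left in January: 8
February: 29
March: 31
April: 30
May: 31
... plus remaining months
Sum of remaining months: 335
Total: 8 + 335 = 343

343


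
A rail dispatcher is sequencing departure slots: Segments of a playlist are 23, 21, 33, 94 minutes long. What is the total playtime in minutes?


Durations: 23, 21, 33, 94
Running sum: 23
+ 21 = 44
+ 33 = 77
+ 94 = 171
Total duration: 171 minutes
That is 2 hours and 51 minutes

171


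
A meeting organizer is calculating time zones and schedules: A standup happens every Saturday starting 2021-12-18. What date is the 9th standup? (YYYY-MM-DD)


First occurrence: 2021-12-18 (occurrence 1)
Each occurrence is 7 days after the previous.
Occurrence 9 is 8 weeks after the first.
8 weeks = 56 days
2021-12-18 + 56 days = 2022-02-12

2022-02-12


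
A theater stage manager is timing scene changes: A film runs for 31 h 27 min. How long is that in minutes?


Hours: 31
Minutes: 27
Convert hours to minutes: 31 x 60 = 1860
Add remaining minutes: 1860 + 27 = 1887

1887


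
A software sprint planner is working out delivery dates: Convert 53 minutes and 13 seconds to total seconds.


Minutes: 53
Extra seconds: 13
Seconds per minute: 60
Minutes to seconds: 53 x 60 = 3180
Total: 3180 + 13 = 3193

3193


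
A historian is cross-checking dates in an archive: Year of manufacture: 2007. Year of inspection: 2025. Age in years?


Birth year: 2007
Current year: 2025
Age = current year - birth year
Age = 2025 - 2007 = 18

18


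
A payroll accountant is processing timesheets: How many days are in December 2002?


Month: December
Year: 2002
December is a 31-day month
Total: 31 days

31


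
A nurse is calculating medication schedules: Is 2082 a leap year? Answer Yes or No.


Year: 2082
Divisible by 4? 2082 / 4 = 520.5 -> No
Not divisible by 4, so NOT a leap year

No


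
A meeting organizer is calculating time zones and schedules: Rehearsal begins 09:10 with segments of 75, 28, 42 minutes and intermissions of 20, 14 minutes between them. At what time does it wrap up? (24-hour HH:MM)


Start: 09:10 = 550 min from midnight
  after task 1 (75 min): 10:25
  after break (20 min): 10:45
  after task 2 (28 min): 11:13
  after break (14 min): 11:27
  after task 3 (42 min): 12:09
Total elapsed: 179 minutes
End time: 12:09

12:09


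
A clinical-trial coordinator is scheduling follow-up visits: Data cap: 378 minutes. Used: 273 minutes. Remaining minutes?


Total budget: 378 minutes
Time used: 273 minutes
Remaining: 378 - 273 = 105 minutes
Percent used: 72.2%
Percent remaining: 27.8%

105


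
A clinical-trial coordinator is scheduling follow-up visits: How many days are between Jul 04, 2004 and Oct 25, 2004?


Start date: 2004-07-04
End date: 2004-10-25
Jul 2004: +28 days
Aug 2004: +31 days
Sep 2004: +30 days
Oct 2004: +24 days
Total: 113 days

113


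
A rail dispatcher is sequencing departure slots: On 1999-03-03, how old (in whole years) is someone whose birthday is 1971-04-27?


Birth: 1971-04-27
Reference: 1999-03-03
Year difference: 1999 - 1971 = 28
Has birthday (04-27) occurred by 03-03? No
Birthday not yet reached this year -> subtract 1
Age in full years: 27

27


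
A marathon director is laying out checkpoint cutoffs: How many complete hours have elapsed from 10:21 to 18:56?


Start: 10:21
End: 18:56
Hour difference: 18 - 10 = 8 hours
Minute difference: 56 - 21 = 35 minutes
Total minutes: 515
Complete hours: 515 / 60 = 8 (remainder 35)

8


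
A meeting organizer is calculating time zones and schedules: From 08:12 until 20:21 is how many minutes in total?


Start time: 08:12 = 492 minutes from midnight
End time: 20:21 = 1221 minutes from midnight
Difference: 1221 - 492 = 729 minutes
That is 12 hours and 9 minutes

729


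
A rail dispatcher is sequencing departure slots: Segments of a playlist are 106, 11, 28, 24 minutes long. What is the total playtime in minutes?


Durations: 106, 11, 28, 24
Running sum: 106
+ 11 = 117
+ 28 = 145
+ 24 = 169
Total duration: 169 minutes
That is 2 hours and 49 minutes

169


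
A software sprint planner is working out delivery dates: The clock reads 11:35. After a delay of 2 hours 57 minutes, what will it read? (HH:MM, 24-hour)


Start time: 11:35
Adding: 2 hours 57 minutes
Minutes: 35 + 57 = 92
Minute overflow: 92 >= 60, so carry 1 hour, minutes = 32
Hours: 11 + 2 + 1 = 14
Result: 14:32

14:32


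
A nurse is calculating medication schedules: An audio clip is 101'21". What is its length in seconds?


Minutes: 101
Seconds: 21
Convert minutes to seconds: 101 x 60 = 6060
Add remaining seconds: 6060 + 21 = 6081

6081


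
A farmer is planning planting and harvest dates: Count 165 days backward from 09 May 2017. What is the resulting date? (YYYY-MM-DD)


Start: 2017-05-09
Subtracting 165 days
Days already passed in May: 9
After going back through May: 156 more days to subtract
April 2017: 30 days, 126 remaining
March 2017: 31 days, 95 remaining
February 2017: 28 days, 67 remaining
January 2017: 31 days, 36 remaining
Result: 2016-11-25

2016-11-25


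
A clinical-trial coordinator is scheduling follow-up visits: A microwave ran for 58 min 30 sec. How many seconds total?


Minutes: 58
Extra seconds: 30
Seconds per minute: 60
Minutes to seconds: 58 x 60 = 3480
Total: 3480 + 30 = 3510

3510


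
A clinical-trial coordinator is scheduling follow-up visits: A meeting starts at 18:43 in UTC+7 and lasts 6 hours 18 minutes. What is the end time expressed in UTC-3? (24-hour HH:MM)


Start: 18:43 in UTC+7
Step 1 - add duration:
  minutes: 43 + 18 = 61 (carry 1h)
  hours: 18 + 6 + 1 = 25
  end in UTC+7: 01:01
Step 2 - convert UTC+7 -> UTC-3:
  offset difference: -3 - (7) = -10 hours
  1 + (-10) = -9 -> mod 24 = 15
Result: 15:01 in UTC-3

15:01


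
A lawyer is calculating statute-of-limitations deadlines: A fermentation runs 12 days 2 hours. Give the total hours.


Days: 12
Extra hours: 2
Hours per day: 24
Days to hours: 12 x 24 = 288
Total: 288 + 2 = 290

290


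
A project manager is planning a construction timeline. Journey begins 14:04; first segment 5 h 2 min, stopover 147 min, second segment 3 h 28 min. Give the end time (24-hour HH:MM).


Depart: 14:04
Leg 1: +302 min -> 19:06
Layover: +147 min -> 21:33
Leg 2: +208 min -> 01:01
Total travel: 657 minutes = 10h 57m
Arrival: 01:01

01:01


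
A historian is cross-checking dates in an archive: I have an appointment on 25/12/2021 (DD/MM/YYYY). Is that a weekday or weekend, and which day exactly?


Date: 2021-12-25
January 1, 2021 is a Friday
Day of year: 359
Offset from Jan 1: 358 days
358 mod 7 = 1
Result: Saturday

Saturday


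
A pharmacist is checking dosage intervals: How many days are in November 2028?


Month: November
Year: 2028
November is a 30-day month
Total: 30 days

30


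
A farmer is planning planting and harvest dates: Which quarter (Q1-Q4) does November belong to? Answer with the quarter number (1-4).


Month: November (month 11)
Q1: January-March (months 1-3)
Q2: April-June (months 4-6)
Q3: July-September (months 7-9)
Q4: October-December (months 10-12)
Month 11 falls in Q4

4


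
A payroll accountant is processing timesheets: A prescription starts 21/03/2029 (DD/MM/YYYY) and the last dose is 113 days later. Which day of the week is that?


Start: 2029-03-21 (Wednesday)
Step 1 - find target date: add 113 days
  2029-03-21 + 113 days = 2029-07-12
Step 2 - day of week:
  113 mod 7 = 1
  Wednesday + 1 days -> Thursday
Result: Thursday (2029-07-12)

Thursday


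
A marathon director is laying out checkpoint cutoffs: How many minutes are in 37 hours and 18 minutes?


Hours: 37
Minutes: 18
Convert hours to minutes: 37 x 60 = 2220
Add remaining minutes: 2220 + 18 = 2238

2238


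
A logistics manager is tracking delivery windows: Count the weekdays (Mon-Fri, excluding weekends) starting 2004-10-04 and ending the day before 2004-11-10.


Start: 2004-10-04 (Monday)
End (exclusive): 2004-11-10 (Wednesday)
Total calendar days: 37
Full weeks: 37 // 7 = 5 -> 25 weekdays
Remaining 2 days starting on Monday:
  Mon(w), Tue(w) -> 2 weekdays
Total business days: 25 + 2 = 27

27


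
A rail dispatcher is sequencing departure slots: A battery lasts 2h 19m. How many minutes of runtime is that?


Hours: 2
Extra minutes: 19
Minutes per hour: 60
Hours to minutes: 2 x 60 = 120
Total: 120 + 19 = 139

139


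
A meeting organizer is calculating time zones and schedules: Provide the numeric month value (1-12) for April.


Calendar month order:
3. March
4. April <--
5. May
April is month number 4

4


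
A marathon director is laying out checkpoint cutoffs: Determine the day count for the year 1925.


Year: 1925
Check leap year rules:
Divisible by 4? No
1925 is not a leap year
Days: 365

365


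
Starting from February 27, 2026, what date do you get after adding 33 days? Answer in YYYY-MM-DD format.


Start: 2026-02-27
Adding 33 days
Days remaining in February: 1
After February: 32 days still to add
March 2026: 31 days, 1 remaining
April 2026 has 30 days, need 1
Result: 2026-04-01

2026-04-01


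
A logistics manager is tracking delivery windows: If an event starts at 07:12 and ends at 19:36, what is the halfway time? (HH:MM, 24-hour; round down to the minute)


Start time: 07:12 = 432 minutes from midnight
End time: 19:36 = 1176 minutes from midnight
Sum: 432 + 1176 = 1608
Midpoint: 1608 / 2 = 804 minutes
Convert: 804 / 60 = 13 hours, 24 minutes
Result: 13:24

13:24


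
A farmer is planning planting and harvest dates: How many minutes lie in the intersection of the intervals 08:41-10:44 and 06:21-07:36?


Interval A: [521, 644] minutes from midnight
Interval B: [381, 456] minutes from midnight
Overlap start = max(521, 381) = 521
Overlap end = min(644, 456) = 456
End <= start, so the intervals do not overlap: 0 minutes

0


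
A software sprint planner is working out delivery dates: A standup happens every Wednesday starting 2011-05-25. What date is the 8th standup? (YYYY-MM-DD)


First occurrence: 2011-05-25 (occurrence 1)
Each occurrence is 7 days after the previous.
Occurrence 8 is 7 weeks after the first.
7 weeks = 49 days
2011-05-25 + 49 days = 2011-07-13

2011-07-13


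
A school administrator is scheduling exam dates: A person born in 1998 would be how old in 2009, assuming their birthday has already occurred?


Birth year: 1998
Current year: 2009
Age = current year - birth year
Age = 2009 - 1998 = 11

11


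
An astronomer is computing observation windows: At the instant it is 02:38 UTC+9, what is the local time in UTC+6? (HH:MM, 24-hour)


Local time: 02:38 at UTC+9 (offset 9h)
Target zone: UTC+6 (offset 6h)
Difference: 6 - (9) = -3 hours
Calculation: 2 + (-3) = -1
Wraparound: (-1) mod 24 = 23
Result: 23:38

23:38


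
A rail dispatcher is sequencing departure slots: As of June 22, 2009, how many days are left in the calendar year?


Start: June 22, 2009
End: December 31, 2009
Days left in June: 8
July: 31
August: 31
September: 30
October: 31
... plus remaining months
Sum of remaining months: 184
Total: 8 + 184 = 192

192


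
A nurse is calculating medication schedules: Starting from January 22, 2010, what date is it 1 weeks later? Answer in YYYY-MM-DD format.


Start: 2010-01-22
Weeks to add: 1
Convert to days: 1 x 7 = 7 days
Add 7 days to 2010-01-22
Result: 2010-01-29

2010-01-29


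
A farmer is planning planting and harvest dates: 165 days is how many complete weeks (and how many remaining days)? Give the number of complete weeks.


Total days: 165
Days per week: 7
Division: 165 / 7 = 23 remainder 4
Complete weeks: 23
Remaining days: 4

23


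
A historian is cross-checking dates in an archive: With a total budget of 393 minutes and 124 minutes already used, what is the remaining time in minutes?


Total budget: 393 minutes
Time used: 124 minutes
Remaining: 393 - 124 = 269 minutes
Percent used: 31.6%
Percent remaining: 68.4%

269


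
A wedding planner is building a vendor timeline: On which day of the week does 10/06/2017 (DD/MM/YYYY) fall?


Date: 2017-06-10
January 1, 2017 is a Sunday
Day of year: 161
Offset from Jan 1: 160 days
160 mod 7 = 6
Result: Saturday

Saturday


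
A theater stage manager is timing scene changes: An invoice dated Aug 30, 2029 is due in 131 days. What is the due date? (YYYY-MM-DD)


Start: 2029-08-30
Adding 131 days
Days remaining in August: 1
After August: 130 days still to add
September 2029: 30 days, 100 remaining
October 2029: 31 days, 69 remaining
November 2029: 30 days, 39 remaining
December 2029: 31 days, 8 remaining
Result: 2030-01-08

2030-01-08


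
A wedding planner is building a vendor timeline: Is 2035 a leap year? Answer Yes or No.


Year: 2035
Divisible by 4? 2035 / 4 = 508.75 -> No
Not divisible by 4, so NOT a leap year

No


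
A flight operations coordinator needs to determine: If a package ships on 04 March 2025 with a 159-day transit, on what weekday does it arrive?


Start: 2025-03-04 (Tuesday)
Step 1 - find target date: add 159 days
  2025-03-04 + 159 days = 2025-08-10
Step 2 - day of week:
  159 mod 7 = 5
  Tuesday + 5 days -> Sunday
Result: Sunday (2025-08-10)

Sunday


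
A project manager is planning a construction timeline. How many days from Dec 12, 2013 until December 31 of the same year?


Start: December 12, 2013
End: December 31, 2013
Days left in December: 19
Total: 19 days

19
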